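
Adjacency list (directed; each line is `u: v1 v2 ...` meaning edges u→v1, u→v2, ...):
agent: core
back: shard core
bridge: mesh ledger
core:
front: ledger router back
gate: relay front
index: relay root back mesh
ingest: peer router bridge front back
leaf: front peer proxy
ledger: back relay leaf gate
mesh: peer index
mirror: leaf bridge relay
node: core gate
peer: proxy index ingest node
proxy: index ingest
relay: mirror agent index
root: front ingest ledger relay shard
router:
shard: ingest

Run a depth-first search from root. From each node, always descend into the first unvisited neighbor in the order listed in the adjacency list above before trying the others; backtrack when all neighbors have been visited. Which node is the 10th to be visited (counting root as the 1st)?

relay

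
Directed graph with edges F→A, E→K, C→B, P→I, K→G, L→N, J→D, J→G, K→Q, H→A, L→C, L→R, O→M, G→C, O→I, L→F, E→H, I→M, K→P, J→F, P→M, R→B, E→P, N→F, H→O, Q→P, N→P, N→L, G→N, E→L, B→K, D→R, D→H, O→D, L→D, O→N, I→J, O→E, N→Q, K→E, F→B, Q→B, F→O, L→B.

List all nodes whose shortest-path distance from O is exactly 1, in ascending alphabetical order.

Level 0: O
Level 1: D, E, I, M, N
Level 2: F, H, J, K, L, P, Q, R
Level 3: A, B, C, G

D, E, I, M, N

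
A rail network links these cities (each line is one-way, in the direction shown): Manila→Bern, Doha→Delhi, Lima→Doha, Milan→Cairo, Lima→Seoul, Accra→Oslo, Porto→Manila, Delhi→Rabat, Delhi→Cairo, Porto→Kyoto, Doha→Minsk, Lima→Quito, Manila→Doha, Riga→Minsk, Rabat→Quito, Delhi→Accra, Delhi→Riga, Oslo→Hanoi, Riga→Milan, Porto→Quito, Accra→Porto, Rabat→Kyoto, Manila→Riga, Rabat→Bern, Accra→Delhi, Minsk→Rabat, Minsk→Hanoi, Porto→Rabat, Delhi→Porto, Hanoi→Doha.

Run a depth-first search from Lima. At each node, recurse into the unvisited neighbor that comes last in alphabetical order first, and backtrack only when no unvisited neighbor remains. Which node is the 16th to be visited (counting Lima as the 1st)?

Accra

Visit Lima
Lima → Seoul
Lima → Quito
Lima → Doha
Doha → Minsk
Minsk → Rabat
Rabat → Kyoto
Rabat → Bern
Minsk → Hanoi
Doha → Delhi
Delhi → Riga
Riga → Milan
Milan → Cairo
Delhi → Porto
Porto → Manila
Delhi → Accra
Accra → Oslo

Visit order: Lima, Seoul, Quito, Doha, Minsk, Rabat, Kyoto, Bern, Hanoi, Delhi, Riga, Milan, Cairo, Porto, Manila, Accra, Oslo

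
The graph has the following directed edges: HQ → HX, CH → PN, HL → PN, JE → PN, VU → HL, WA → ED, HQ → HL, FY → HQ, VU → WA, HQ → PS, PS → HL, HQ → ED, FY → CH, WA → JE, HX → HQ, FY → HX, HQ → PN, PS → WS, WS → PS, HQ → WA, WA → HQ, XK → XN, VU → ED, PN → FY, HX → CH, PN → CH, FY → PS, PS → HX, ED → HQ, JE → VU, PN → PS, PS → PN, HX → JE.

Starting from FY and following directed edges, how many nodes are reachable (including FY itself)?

12

BFS from FY visits: FY, PS, HX, HQ, CH, WS, PN, HL, JE, WA, ED, VU
Reachable nodes: 12 of 14 total.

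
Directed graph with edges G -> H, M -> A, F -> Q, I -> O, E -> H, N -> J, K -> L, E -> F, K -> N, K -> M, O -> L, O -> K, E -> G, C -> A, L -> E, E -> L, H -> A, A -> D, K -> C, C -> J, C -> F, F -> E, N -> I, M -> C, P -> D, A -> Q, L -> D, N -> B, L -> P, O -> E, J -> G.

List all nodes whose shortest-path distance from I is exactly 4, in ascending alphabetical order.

A, B, J, Q

Level 0: I
Level 1: O
Level 2: E, K, L
Level 3: C, D, F, G, H, M, N, P
Level 4: A, B, J, Q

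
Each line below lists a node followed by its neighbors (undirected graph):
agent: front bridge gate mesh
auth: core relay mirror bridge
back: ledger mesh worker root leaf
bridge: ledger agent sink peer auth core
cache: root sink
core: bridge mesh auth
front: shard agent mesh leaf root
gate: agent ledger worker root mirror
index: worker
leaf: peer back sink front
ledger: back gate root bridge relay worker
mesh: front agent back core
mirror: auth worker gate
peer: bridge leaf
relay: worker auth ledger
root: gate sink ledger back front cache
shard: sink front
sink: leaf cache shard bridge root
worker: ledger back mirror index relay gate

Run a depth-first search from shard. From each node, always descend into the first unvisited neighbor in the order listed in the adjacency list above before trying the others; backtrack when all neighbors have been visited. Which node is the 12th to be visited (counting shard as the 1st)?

worker

Visit shard
shard → sink
sink → leaf
leaf → peer
peer → bridge
bridge → ledger
ledger → back
back → mesh
mesh → front
front → agent
agent → gate
gate → worker
worker → mirror
mirror → auth
auth → core
auth → relay
worker → index
gate → root
root → cache

Visit order: shard, sink, leaf, peer, bridge, ledger, back, mesh, front, agent, gate, worker, mirror, auth, core, relay, index, root, cache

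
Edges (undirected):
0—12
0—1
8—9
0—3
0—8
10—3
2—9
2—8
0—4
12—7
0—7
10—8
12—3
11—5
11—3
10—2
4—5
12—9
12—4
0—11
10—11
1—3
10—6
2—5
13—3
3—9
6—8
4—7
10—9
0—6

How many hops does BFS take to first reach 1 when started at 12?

2

Level 0: 12
Level 1: 0, 3, 4, 7, 9
Level 2: 1, 2, 5, 6, 8, 10, 11, 13
1 first appears at level 2.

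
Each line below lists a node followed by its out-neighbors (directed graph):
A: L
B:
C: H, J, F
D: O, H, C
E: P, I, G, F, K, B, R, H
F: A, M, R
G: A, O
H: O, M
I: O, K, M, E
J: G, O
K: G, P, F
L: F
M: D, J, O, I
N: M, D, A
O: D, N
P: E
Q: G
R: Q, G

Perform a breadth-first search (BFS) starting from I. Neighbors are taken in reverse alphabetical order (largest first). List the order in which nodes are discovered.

I -> O -> M -> K -> E -> N -> D -> J -> P -> G -> F -> R -> H -> B -> A -> C -> Q -> L

Visit I; enqueue O, M, K, E → queue [O, M, K, E]
Visit O; enqueue N, D → queue [M, K, E, N, D]
Visit M; enqueue J → queue [K, E, N, D, J]
Visit K; enqueue P, G, F → queue [E, N, D, J, P, G, F]
Visit E; enqueue R, H, B → queue [N, D, J, P, G, F, R, H, B]
Visit N; enqueue A → queue [D, J, P, G, F, R, H, B, A]
Visit D; enqueue C → queue [J, P, G, F, R, H, B, A, C]
Visit J → queue [P, G, F, R, H, B, A, C]
Visit P → queue [G, F, R, H, B, A, C]
Visit G → queue [F, R, H, B, A, C]
Visit F → queue [R, H, B, A, C]
Visit R; enqueue Q → queue [H, B, A, C, Q]
Visit H → queue [B, A, C, Q]
Visit B → queue [A, C, Q]
Visit A; enqueue L → queue [C, Q, L]
Visit C → queue [Q, L]
Visit Q → queue [L]
Visit L → queue []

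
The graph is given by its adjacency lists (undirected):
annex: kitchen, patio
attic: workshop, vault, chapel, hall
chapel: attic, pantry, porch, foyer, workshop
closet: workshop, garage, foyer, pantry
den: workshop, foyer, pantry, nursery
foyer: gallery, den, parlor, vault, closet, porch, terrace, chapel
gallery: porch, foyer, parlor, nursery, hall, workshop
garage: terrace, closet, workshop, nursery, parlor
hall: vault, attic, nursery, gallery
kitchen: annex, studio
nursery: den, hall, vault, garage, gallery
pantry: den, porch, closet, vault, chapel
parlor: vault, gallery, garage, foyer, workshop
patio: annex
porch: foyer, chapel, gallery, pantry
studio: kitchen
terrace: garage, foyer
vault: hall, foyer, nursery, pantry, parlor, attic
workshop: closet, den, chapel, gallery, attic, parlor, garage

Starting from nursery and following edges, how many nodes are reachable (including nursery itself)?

BFS from nursery visits: nursery, den, hall, vault, garage, gallery, workshop, foyer, pantry, attic, parlor, terrace, closet, porch, chapel
Reachable nodes: 15 of 19 total.

15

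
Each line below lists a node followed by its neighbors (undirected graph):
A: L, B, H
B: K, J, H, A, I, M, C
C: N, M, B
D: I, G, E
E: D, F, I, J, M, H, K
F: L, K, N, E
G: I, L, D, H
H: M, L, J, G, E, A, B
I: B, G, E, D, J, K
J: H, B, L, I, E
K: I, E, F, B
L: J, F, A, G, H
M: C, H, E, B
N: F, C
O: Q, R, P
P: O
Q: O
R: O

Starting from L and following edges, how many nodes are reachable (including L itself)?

14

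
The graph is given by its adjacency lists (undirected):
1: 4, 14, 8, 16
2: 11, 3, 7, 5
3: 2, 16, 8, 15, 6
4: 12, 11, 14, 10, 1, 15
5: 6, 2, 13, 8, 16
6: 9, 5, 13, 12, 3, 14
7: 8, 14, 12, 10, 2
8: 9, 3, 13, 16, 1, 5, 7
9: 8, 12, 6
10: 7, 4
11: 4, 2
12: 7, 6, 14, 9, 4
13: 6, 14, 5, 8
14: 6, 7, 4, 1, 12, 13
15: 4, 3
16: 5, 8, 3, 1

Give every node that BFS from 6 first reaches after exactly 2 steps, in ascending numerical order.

Level 0: 6
Level 1: 3, 5, 9, 12, 13, 14
Level 2: 1, 2, 4, 7, 8, 15, 16
Level 3: 10, 11

1, 2, 4, 7, 8, 15, 16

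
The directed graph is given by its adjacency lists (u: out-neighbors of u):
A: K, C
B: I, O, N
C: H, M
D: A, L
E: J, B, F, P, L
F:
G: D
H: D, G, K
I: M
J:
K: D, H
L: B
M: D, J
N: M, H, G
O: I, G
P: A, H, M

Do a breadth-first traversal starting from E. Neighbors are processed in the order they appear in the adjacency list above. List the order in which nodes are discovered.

Visit E; enqueue J, B, F, P, L → queue [J, B, F, P, L]
Visit J → queue [B, F, P, L]
Visit B; enqueue I, O, N → queue [F, P, L, I, O, N]
Visit F → queue [P, L, I, O, N]
Visit P; enqueue A, H, M → queue [L, I, O, N, A, H, M]
Visit L → queue [I, O, N, A, H, M]
Visit I → queue [O, N, A, H, M]
Visit O; enqueue G → queue [N, A, H, M, G]
Visit N → queue [A, H, M, G]
Visit A; enqueue K, C → queue [H, M, G, K, C]
Visit H; enqueue D → queue [M, G, K, C, D]
Visit M → queue [G, K, C, D]
Visit G → queue [K, C, D]
Visit K → queue [C, D]
Visit C → queue [D]
Visit D → queue []

E, J, B, F, P, L, I, O, N, A, H, M, G, K, C, D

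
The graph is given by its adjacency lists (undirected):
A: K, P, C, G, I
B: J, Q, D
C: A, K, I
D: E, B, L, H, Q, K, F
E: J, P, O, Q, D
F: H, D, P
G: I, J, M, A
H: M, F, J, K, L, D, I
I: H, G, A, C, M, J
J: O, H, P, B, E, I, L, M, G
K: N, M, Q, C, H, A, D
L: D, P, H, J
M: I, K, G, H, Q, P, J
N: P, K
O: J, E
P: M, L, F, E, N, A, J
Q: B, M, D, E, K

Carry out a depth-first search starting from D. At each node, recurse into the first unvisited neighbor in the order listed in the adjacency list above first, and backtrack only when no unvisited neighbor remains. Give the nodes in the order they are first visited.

D -> E -> J -> O -> H -> M -> I -> G -> A -> K -> N -> P -> L -> F -> Q -> B -> C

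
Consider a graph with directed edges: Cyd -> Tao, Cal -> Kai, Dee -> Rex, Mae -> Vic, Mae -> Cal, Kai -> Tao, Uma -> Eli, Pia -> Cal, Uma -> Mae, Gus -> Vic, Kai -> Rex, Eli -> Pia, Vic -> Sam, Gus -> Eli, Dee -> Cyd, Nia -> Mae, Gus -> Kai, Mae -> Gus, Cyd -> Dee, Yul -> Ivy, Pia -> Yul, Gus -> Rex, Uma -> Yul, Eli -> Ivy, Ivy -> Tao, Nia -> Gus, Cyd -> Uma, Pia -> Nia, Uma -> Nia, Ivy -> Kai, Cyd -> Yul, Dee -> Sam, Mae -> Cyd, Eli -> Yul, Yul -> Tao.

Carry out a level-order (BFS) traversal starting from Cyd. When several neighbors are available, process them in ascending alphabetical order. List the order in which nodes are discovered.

Cyd Dee Tao Uma Yul Rex Sam Eli Mae Nia Ivy Pia Cal Gus Vic Kai

Visit Cyd; enqueue Dee, Tao, Uma, Yul → queue [Dee, Tao, Uma, Yul]
Visit Dee; enqueue Rex, Sam → queue [Tao, Uma, Yul, Rex, Sam]
Visit Tao → queue [Uma, Yul, Rex, Sam]
Visit Uma; enqueue Eli, Mae, Nia → queue [Yul, Rex, Sam, Eli, Mae, Nia]
Visit Yul; enqueue Ivy → queue [Rex, Sam, Eli, Mae, Nia, Ivy]
Visit Rex → queue [Sam, Eli, Mae, Nia, Ivy]
Visit Sam → queue [Eli, Mae, Nia, Ivy]
Visit Eli; enqueue Pia → queue [Mae, Nia, Ivy, Pia]
Visit Mae; enqueue Cal, Gus, Vic → queue [Nia, Ivy, Pia, Cal, Gus, Vic]
Visit Nia → queue [Ivy, Pia, Cal, Gus, Vic]
Visit Ivy; enqueue Kai → queue [Pia, Cal, Gus, Vic, Kai]
Visit Pia → queue [Cal, Gus, Vic, Kai]
Visit Cal → queue [Gus, Vic, Kai]
Visit Gus → queue [Vic, Kai]
Visit Vic → queue [Kai]
Visit Kai → queue []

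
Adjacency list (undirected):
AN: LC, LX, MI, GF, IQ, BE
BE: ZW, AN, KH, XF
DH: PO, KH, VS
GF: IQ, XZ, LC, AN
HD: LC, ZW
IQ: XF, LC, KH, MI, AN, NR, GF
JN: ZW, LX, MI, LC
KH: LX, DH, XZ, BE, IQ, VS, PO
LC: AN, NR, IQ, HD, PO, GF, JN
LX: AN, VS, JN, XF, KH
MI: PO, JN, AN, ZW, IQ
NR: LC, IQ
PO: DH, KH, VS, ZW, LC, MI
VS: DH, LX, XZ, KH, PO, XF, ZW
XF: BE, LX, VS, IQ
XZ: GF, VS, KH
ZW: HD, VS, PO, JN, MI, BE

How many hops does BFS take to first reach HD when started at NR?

Level 0: NR
Level 1: IQ, LC
Level 2: AN, GF, HD, JN, KH, MI, PO, XF
Level 3: BE, DH, LX, VS, XZ, ZW
HD first appears at level 2.

2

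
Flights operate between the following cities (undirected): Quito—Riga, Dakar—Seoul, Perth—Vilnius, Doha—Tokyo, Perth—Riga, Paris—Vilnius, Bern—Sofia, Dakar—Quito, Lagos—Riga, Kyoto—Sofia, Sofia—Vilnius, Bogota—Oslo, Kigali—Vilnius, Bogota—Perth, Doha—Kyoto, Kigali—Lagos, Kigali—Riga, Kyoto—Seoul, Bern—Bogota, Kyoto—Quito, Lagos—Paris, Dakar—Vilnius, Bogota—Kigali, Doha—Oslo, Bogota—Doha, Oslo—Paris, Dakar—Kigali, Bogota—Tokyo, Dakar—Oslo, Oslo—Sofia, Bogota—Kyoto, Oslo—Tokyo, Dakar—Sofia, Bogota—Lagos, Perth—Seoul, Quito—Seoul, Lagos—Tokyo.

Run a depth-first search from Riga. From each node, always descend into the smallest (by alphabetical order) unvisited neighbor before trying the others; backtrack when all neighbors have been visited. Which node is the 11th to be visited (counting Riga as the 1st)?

Seoul

Visit Riga
Riga → Kigali
Kigali → Bogota
Bogota → Bern
Bern → Sofia
Sofia → Dakar
Dakar → Oslo
Oslo → Doha
Doha → Kyoto
Kyoto → Quito
Quito → Seoul
Seoul → Perth
Perth → Vilnius
Vilnius → Paris
Paris → Lagos
Lagos → Tokyo

Visit order: Riga, Kigali, Bogota, Bern, Sofia, Dakar, Oslo, Doha, Kyoto, Quito, Seoul, Perth, Vilnius, Paris, Lagos, Tokyo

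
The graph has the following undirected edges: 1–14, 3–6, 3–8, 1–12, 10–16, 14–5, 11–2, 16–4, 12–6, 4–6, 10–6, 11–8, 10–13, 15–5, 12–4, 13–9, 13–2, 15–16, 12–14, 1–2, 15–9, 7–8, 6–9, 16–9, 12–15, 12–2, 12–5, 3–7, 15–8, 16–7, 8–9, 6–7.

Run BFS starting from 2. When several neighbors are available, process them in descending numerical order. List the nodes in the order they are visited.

2, 13, 12, 11, 1, 10, 9, 15, 14, 6, 5, 4, 8, 16, 7, 3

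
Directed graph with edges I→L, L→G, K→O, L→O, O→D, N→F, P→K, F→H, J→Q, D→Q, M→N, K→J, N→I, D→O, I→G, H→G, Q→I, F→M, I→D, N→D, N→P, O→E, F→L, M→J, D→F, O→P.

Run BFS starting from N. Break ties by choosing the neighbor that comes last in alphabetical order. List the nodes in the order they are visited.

N P I F D K L G M H Q O J E

Visit N; enqueue P, I, F, D → queue [P, I, F, D]
Visit P; enqueue K → queue [I, F, D, K]
Visit I; enqueue L, G → queue [F, D, K, L, G]
Visit F; enqueue M, H → queue [D, K, L, G, M, H]
Visit D; enqueue Q, O → queue [K, L, G, M, H, Q, O]
Visit K; enqueue J → queue [L, G, M, H, Q, O, J]
Visit L → queue [G, M, H, Q, O, J]
Visit G → queue [M, H, Q, O, J]
Visit M → queue [H, Q, O, J]
Visit H → queue [Q, O, J]
Visit Q → queue [O, J]
Visit O; enqueue E → queue [J, E]
Visit J → queue [E]
Visit E → queue []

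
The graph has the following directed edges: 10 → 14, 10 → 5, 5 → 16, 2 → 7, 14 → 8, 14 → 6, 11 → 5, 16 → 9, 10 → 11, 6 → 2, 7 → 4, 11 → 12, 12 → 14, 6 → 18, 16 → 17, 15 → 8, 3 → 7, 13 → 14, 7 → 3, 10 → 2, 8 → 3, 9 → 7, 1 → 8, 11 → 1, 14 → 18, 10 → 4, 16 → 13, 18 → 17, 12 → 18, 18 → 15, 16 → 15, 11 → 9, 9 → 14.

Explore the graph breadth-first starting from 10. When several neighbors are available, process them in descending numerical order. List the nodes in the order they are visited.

Visit 10; enqueue 14, 11, 5, 4, 2 → queue [14, 11, 5, 4, 2]
Visit 14; enqueue 18, 8, 6 → queue [11, 5, 4, 2, 18, 8, 6]
Visit 11; enqueue 12, 9, 1 → queue [5, 4, 2, 18, 8, 6, 12, 9, 1]
Visit 5; enqueue 16 → queue [4, 2, 18, 8, 6, 12, 9, 1, 16]
Visit 4 → queue [2, 18, 8, 6, 12, 9, 1, 16]
Visit 2; enqueue 7 → queue [18, 8, 6, 12, 9, 1, 16, 7]
Visit 18; enqueue 17, 15 → queue [8, 6, 12, 9, 1, 16, 7, 17, 15]
Visit 8; enqueue 3 → queue [6, 12, 9, 1, 16, 7, 17, 15, 3]
Visit 6 → queue [12, 9, 1, 16, 7, 17, 15, 3]
Visit 12 → queue [9, 1, 16, 7, 17, 15, 3]
Visit 9 → queue [1, 16, 7, 17, 15, 3]
Visit 1 → queue [16, 7, 17, 15, 3]
Visit 16; enqueue 13 → queue [7, 17, 15, 3, 13]
Visit 7 → queue [17, 15, 3, 13]
Visit 17 → queue [15, 3, 13]
Visit 15 → queue [3, 13]
Visit 3 → queue [13]
Visit 13 → queue []

10, 14, 11, 5, 4, 2, 18, 8, 6, 12, 9, 1, 16, 7, 17, 15, 3, 13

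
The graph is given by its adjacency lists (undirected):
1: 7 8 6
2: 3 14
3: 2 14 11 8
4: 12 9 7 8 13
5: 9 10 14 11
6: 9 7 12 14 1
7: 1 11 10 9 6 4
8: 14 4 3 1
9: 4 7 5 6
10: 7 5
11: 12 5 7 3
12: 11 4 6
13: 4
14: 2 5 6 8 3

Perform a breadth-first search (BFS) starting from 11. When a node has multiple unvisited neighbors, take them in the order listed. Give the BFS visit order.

Visit 11; enqueue 12, 5, 7, 3 → queue [12, 5, 7, 3]
Visit 12; enqueue 4, 6 → queue [5, 7, 3, 4, 6]
Visit 5; enqueue 9, 10, 14 → queue [7, 3, 4, 6, 9, 10, 14]
Visit 7; enqueue 1 → queue [3, 4, 6, 9, 10, 14, 1]
Visit 3; enqueue 2, 8 → queue [4, 6, 9, 10, 14, 1, 2, 8]
Visit 4; enqueue 13 → queue [6, 9, 10, 14, 1, 2, 8, 13]
Visit 6 → queue [9, 10, 14, 1, 2, 8, 13]
Visit 9 → queue [10, 14, 1, 2, 8, 13]
Visit 10 → queue [14, 1, 2, 8, 13]
Visit 14 → queue [1, 2, 8, 13]
Visit 1 → queue [2, 8, 13]
Visit 2 → queue [8, 13]
Visit 8 → queue [13]
Visit 13 → queue []

11, 12, 5, 7, 3, 4, 6, 9, 10, 14, 1, 2, 8, 13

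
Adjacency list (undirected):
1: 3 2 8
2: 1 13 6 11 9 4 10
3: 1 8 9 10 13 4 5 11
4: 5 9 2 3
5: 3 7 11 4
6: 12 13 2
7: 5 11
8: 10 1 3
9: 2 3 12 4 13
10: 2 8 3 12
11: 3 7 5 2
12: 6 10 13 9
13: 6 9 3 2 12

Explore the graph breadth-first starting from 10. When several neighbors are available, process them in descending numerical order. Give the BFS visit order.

10 12 8 3 2 13 9 6 1 11 5 4 7

Visit 10; enqueue 12, 8, 3, 2 → queue [12, 8, 3, 2]
Visit 12; enqueue 13, 9, 6 → queue [8, 3, 2, 13, 9, 6]
Visit 8; enqueue 1 → queue [3, 2, 13, 9, 6, 1]
Visit 3; enqueue 11, 5, 4 → queue [2, 13, 9, 6, 1, 11, 5, 4]
Visit 2 → queue [13, 9, 6, 1, 11, 5, 4]
Visit 13 → queue [9, 6, 1, 11, 5, 4]
Visit 9 → queue [6, 1, 11, 5, 4]
Visit 6 → queue [1, 11, 5, 4]
Visit 1 → queue [11, 5, 4]
Visit 11; enqueue 7 → queue [5, 4, 7]
Visit 5 → queue [4, 7]
Visit 4 → queue [7]
Visit 7 → queue []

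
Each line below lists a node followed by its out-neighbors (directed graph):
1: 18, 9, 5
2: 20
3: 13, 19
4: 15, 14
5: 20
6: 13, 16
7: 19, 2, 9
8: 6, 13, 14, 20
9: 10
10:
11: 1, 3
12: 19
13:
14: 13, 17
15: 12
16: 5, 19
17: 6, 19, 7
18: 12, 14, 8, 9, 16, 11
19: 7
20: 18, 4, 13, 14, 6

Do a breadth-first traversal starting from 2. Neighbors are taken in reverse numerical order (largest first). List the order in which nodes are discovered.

2 20 18 14 13 6 4 16 12 11 9 8 17 15 19 5 3 1 10 7

Visit 2; enqueue 20 → queue [20]
Visit 20; enqueue 18, 14, 13, 6, 4 → queue [18, 14, 13, 6, 4]
Visit 18; enqueue 16, 12, 11, 9, 8 → queue [14, 13, 6, 4, 16, 12, 11, 9, 8]
Visit 14; enqueue 17 → queue [13, 6, 4, 16, 12, 11, 9, 8, 17]
Visit 13 → queue [6, 4, 16, 12, 11, 9, 8, 17]
Visit 6 → queue [4, 16, 12, 11, 9, 8, 17]
Visit 4; enqueue 15 → queue [16, 12, 11, 9, 8, 17, 15]
Visit 16; enqueue 19, 5 → queue [12, 11, 9, 8, 17, 15, 19, 5]
Visit 12 → queue [11, 9, 8, 17, 15, 19, 5]
Visit 11; enqueue 3, 1 → queue [9, 8, 17, 15, 19, 5, 3, 1]
Visit 9; enqueue 10 → queue [8, 17, 15, 19, 5, 3, 1, 10]
Visit 8 → queue [17, 15, 19, 5, 3, 1, 10]
Visit 17; enqueue 7 → queue [15, 19, 5, 3, 1, 10, 7]
Visit 15 → queue [19, 5, 3, 1, 10, 7]
Visit 19 → queue [5, 3, 1, 10, 7]
Visit 5 → queue [3, 1, 10, 7]
Visit 3 → queue [1, 10, 7]
Visit 1 → queue [10, 7]
Visit 10 → queue [7]
Visit 7 → queue []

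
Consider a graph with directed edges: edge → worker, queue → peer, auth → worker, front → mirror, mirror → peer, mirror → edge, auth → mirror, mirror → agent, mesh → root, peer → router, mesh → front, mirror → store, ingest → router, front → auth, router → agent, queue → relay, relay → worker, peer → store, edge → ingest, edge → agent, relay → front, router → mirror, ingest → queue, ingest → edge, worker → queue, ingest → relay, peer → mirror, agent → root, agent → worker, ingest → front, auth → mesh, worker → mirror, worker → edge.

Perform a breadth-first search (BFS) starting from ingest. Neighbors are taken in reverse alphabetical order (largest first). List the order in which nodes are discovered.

ingest, router, relay, queue, front, edge, mirror, agent, worker, peer, auth, store, root, mesh

Visit ingest; enqueue router, relay, queue, front, edge → queue [router, relay, queue, front, edge]
Visit router; enqueue mirror, agent → queue [relay, queue, front, edge, mirror, agent]
Visit relay; enqueue worker → queue [queue, front, edge, mirror, agent, worker]
Visit queue; enqueue peer → queue [front, edge, mirror, agent, worker, peer]
Visit front; enqueue auth → queue [edge, mirror, agent, worker, peer, auth]
Visit edge → queue [mirror, agent, worker, peer, auth]
Visit mirror; enqueue store → queue [agent, worker, peer, auth, store]
Visit agent; enqueue root → queue [worker, peer, auth, store, root]
Visit worker → queue [peer, auth, store, root]
Visit peer → queue [auth, store, root]
Visit auth; enqueue mesh → queue [store, root, mesh]
Visit store → queue [root, mesh]
Visit root → queue [mesh]
Visit mesh → queue []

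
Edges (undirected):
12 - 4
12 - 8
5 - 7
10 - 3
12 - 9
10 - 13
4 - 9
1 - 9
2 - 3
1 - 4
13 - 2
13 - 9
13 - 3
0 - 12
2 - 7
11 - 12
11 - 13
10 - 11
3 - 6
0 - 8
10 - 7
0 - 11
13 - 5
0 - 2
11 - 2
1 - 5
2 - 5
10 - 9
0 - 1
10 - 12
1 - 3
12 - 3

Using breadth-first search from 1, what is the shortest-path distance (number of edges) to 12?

Level 0: 1
Level 1: 0, 3, 4, 5, 9
Level 2: 2, 6, 7, 8, 10, 11, 12, 13
12 first appears at level 2.

2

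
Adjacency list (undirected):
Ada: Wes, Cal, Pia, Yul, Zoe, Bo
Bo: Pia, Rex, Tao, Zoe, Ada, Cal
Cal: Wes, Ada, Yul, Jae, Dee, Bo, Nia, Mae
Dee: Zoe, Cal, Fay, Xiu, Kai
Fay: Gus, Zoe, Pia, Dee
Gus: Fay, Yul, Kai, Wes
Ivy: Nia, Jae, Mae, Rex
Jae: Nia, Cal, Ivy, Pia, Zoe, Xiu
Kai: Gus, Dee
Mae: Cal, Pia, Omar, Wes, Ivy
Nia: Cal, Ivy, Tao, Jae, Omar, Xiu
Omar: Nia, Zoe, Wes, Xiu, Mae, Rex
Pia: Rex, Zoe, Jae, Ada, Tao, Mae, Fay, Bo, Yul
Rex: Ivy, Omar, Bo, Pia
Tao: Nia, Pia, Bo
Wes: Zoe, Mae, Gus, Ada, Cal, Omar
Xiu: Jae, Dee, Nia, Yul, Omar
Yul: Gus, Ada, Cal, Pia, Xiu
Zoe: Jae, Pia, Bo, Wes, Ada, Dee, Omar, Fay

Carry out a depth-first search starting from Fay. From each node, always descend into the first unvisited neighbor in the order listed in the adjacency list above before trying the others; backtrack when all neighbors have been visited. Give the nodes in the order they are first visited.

Fay -> Gus -> Yul -> Ada -> Wes -> Zoe -> Jae -> Nia -> Cal -> Dee -> Xiu -> Omar -> Mae -> Pia -> Rex -> Ivy -> Bo -> Tao -> Kai

Visit Fay
Fay → Gus
Gus → Yul
Yul → Ada
Ada → Wes
Wes → Zoe
Zoe → Jae
Jae → Nia
Nia → Cal
Cal → Dee
Dee → Xiu
Xiu → Omar
Omar → Mae
Mae → Pia
Pia → Rex
Rex → Ivy
Rex → Bo
Bo → Tao
Dee → Kai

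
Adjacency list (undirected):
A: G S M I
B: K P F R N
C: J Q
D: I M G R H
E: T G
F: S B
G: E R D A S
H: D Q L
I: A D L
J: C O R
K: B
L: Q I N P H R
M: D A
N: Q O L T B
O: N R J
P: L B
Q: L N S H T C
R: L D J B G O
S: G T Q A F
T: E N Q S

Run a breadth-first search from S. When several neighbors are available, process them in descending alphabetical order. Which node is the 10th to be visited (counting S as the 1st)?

H

Visit S; enqueue T, Q, G, F, A → queue [T, Q, G, F, A]
Visit T; enqueue N, E → queue [Q, G, F, A, N, E]
Visit Q; enqueue L, H, C → queue [G, F, A, N, E, L, H, C]
Visit G; enqueue R, D → queue [F, A, N, E, L, H, C, R, D]
Visit F; enqueue B → queue [A, N, E, L, H, C, R, D, B]
Visit A; enqueue M, I → queue [N, E, L, H, C, R, D, B, M, I]
Visit N; enqueue O → queue [E, L, H, C, R, D, B, M, I, O]
Visit E → queue [L, H, C, R, D, B, M, I, O]
Visit L; enqueue P → queue [H, C, R, D, B, M, I, O, P]
Visit H → queue [C, R, D, B, M, I, O, P]
Visit C; enqueue J → queue [R, D, B, M, I, O, P, J]
Visit R → queue [D, B, M, I, O, P, J]
Visit D → queue [B, M, I, O, P, J]
Visit B; enqueue K → queue [M, I, O, P, J, K]
Visit M → queue [I, O, P, J, K]
Visit I → queue [O, P, J, K]
Visit O → queue [P, J, K]
Visit P → queue [J, K]
Visit J → queue [K]
Visit K → queue []

Visit order: S, T, Q, G, F, A, N, E, L, H, C, R, D, B, M, I, O, P, J, K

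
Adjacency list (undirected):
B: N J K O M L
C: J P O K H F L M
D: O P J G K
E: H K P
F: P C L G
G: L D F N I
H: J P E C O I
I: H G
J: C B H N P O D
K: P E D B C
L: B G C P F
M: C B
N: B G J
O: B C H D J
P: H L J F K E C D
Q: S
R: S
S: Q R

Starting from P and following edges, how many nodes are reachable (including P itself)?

BFS from P visits: P, C, D, E, F, H, J, K, L, M, O, G, I, B, N
Reachable nodes: 15 of 18 total.

15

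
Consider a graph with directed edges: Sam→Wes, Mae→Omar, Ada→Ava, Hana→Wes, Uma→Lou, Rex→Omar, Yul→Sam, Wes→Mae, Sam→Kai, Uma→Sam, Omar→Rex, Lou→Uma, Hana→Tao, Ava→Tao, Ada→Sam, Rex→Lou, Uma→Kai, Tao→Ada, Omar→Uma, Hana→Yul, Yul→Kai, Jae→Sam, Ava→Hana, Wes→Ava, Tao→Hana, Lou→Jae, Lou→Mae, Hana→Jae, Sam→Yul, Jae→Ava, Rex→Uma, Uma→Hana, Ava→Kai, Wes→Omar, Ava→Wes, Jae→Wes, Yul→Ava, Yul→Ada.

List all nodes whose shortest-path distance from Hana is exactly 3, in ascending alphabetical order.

Level 0: Hana
Level 1: Jae, Tao, Wes, Yul
Level 2: Ada, Ava, Kai, Mae, Omar, Sam
Level 3: Rex, Uma
Level 4: Lou

Rex, Uma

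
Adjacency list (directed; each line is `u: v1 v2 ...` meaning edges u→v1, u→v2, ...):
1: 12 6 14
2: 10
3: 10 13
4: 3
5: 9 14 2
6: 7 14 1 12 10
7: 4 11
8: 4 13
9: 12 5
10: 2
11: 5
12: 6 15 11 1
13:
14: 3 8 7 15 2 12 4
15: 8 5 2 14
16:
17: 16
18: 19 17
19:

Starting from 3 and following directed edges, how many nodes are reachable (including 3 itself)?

BFS from 3 visits: 3, 13, 10, 2
Reachable nodes: 4 of 19 total.

4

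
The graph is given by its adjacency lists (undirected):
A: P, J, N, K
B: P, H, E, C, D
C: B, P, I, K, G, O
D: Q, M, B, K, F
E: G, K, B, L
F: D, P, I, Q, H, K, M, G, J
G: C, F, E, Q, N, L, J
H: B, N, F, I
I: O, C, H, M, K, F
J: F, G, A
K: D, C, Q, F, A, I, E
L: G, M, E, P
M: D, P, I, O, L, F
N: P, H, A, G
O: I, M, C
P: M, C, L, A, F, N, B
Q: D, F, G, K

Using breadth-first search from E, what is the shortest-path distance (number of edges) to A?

Level 0: E
Level 1: B, G, K, L
Level 2: A, C, D, F, H, I, J, M, N, P, Q
Level 3: O
A first appears at level 2.

2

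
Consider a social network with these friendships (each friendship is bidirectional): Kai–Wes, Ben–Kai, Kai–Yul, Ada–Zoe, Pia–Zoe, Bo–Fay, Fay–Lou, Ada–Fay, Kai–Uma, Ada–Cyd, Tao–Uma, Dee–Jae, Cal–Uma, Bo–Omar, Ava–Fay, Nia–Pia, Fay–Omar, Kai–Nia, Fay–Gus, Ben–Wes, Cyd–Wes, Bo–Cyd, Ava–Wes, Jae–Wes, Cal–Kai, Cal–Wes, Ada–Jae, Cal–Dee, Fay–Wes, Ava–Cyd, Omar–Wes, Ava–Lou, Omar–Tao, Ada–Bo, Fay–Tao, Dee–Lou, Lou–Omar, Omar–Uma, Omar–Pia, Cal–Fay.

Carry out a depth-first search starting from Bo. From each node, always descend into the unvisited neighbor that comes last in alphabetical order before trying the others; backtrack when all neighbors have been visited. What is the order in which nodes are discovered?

Bo, Omar, Wes, Kai, Yul, Uma, Tao, Fay, Lou, Dee, Jae, Ada, Zoe, Pia, Nia, Cyd, Ava, Cal, Gus, Ben

Visit Bo
Bo → Omar
Omar → Wes
Wes → Kai
Kai → Yul
Kai → Uma
Uma → Tao
Tao → Fay
Fay → Lou
Lou → Dee
Dee → Jae
Jae → Ada
Ada → Zoe
Zoe → Pia
Pia → Nia
Ada → Cyd
Cyd → Ava
Dee → Cal
Fay → Gus
Kai → Ben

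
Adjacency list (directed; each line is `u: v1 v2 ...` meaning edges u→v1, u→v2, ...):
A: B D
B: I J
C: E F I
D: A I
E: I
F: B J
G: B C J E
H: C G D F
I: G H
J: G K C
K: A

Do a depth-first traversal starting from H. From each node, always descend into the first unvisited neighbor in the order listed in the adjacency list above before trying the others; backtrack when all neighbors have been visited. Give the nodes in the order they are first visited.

Visit H
H → C
C → E
E → I
I → G
G → B
B → J
J → K
K → A
A → D
C → F

H -> C -> E -> I -> G -> B -> J -> K -> A -> D -> F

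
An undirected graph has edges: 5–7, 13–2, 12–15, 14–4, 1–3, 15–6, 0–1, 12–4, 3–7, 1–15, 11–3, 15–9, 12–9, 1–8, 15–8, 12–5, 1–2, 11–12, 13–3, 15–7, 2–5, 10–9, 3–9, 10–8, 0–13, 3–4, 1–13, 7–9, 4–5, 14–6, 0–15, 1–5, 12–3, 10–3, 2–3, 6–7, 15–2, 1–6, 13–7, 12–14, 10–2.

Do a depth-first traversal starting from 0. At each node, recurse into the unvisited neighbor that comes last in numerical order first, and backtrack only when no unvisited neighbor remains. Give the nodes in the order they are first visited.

Visit 0
0 → 15
15 → 12
12 → 14
14 → 6
6 → 7
7 → 13
13 → 3
3 → 11
3 → 10
10 → 9
10 → 8
8 → 1
1 → 5
5 → 4
5 → 2

0 15 12 14 6 7 13 3 11 10 9 8 1 5 4 2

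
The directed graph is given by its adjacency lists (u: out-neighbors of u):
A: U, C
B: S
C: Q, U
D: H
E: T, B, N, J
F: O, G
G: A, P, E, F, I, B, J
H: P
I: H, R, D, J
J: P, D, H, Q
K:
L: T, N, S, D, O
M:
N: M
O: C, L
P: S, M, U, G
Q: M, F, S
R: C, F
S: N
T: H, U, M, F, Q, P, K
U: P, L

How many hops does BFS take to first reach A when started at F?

2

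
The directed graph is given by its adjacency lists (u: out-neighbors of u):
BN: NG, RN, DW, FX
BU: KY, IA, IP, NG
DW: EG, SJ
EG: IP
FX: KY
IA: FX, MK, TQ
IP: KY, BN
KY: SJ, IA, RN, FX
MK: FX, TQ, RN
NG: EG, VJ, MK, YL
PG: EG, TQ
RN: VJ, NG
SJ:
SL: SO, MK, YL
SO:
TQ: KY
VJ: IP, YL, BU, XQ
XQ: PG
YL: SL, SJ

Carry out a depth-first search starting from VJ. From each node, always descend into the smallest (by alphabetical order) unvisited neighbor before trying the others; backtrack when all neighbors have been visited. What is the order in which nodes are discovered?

VJ, BU, IA, FX, KY, RN, NG, EG, IP, BN, DW, SJ, MK, TQ, YL, SL, SO, XQ, PG

Visit VJ
VJ → BU
BU → IA
IA → FX
FX → KY
KY → RN
RN → NG
NG → EG
EG → IP
IP → BN
BN → DW
DW → SJ
NG → MK
MK → TQ
NG → YL
YL → SL
SL → SO
VJ → XQ
XQ → PG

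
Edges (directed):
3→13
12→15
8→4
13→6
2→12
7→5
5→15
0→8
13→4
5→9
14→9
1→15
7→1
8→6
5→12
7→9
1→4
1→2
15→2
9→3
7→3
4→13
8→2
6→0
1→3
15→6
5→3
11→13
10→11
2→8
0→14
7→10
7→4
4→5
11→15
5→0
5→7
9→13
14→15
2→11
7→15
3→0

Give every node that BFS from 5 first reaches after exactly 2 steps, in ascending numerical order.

1, 2, 4, 6, 8, 10, 13, 14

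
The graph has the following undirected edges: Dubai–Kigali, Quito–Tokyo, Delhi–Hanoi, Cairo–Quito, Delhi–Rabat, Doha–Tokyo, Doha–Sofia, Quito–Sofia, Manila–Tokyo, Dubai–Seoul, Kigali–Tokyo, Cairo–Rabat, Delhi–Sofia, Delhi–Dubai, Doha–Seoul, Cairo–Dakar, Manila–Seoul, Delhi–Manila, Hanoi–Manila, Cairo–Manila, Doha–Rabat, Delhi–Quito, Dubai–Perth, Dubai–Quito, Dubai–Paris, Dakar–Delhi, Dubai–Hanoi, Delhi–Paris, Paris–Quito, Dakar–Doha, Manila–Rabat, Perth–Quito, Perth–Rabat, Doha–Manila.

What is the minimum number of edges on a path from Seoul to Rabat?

Level 0: Seoul
Level 1: Doha, Dubai, Manila
Level 2: Cairo, Dakar, Delhi, Hanoi, Kigali, Paris, Perth, Quito, Rabat, Sofia, Tokyo
Rabat first appears at level 2.

2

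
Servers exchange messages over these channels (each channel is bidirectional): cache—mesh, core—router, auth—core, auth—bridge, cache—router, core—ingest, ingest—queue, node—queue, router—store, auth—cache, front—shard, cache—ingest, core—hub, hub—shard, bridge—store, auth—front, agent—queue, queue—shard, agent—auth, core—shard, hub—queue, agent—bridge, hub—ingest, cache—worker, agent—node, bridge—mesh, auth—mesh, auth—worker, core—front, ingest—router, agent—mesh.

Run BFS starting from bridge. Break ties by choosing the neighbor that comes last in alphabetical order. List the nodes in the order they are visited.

bridge, store, mesh, auth, agent, router, cache, worker, front, core, queue, node, ingest, shard, hub

Visit bridge; enqueue store, mesh, auth, agent → queue [store, mesh, auth, agent]
Visit store; enqueue router → queue [mesh, auth, agent, router]
Visit mesh; enqueue cache → queue [auth, agent, router, cache]
Visit auth; enqueue worker, front, core → queue [agent, router, cache, worker, front, core]
Visit agent; enqueue queue, node → queue [router, cache, worker, front, core, queue, node]
Visit router; enqueue ingest → queue [cache, worker, front, core, queue, node, ingest]
Visit cache → queue [worker, front, core, queue, node, ingest]
Visit worker → queue [front, core, queue, node, ingest]
Visit front; enqueue shard → queue [core, queue, node, ingest, shard]
Visit core; enqueue hub → queue [queue, node, ingest, shard, hub]
Visit queue → queue [node, ingest, shard, hub]
Visit node → queue [ingest, shard, hub]
Visit ingest → queue [shard, hub]
Visit shard → queue [hub]
Visit hub → queue []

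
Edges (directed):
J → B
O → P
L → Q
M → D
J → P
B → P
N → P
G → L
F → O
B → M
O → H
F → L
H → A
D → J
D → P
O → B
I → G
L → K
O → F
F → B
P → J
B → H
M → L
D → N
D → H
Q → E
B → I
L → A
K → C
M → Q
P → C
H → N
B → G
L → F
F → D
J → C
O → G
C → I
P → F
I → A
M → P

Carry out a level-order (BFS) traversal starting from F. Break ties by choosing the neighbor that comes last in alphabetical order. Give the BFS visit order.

F, O, L, D, B, P, H, G, Q, K, A, N, J, M, I, C, E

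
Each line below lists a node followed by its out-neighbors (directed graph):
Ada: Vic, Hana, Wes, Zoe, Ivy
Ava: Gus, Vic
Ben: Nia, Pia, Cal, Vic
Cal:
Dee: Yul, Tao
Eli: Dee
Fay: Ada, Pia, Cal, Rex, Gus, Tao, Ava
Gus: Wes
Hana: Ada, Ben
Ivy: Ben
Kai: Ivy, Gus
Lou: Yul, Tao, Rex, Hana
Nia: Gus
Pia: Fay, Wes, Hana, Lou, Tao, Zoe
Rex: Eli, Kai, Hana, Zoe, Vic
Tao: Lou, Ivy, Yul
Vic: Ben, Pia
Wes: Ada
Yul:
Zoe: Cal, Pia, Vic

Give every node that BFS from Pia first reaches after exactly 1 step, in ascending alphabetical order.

Level 0: Pia
Level 1: Fay, Hana, Lou, Tao, Wes, Zoe
Level 2: Ada, Ava, Ben, Cal, Gus, Ivy, Rex, Vic, Yul
Level 3: Eli, Kai, Nia
Level 4: Dee

Fay, Hana, Lou, Tao, Wes, Zoe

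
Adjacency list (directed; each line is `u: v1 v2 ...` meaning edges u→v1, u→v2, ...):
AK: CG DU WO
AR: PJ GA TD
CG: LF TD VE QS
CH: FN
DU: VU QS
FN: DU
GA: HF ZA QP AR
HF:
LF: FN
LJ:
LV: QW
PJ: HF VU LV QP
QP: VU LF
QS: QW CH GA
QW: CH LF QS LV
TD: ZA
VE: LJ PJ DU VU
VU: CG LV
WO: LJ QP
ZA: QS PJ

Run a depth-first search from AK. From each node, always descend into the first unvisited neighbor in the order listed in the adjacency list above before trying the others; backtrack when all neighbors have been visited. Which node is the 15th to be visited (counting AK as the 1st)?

QP

Visit AK
AK → CG
CG → LF
LF → FN
FN → DU
DU → VU
VU → LV
LV → QW
QW → CH
QW → QS
QS → GA
GA → HF
GA → ZA
ZA → PJ
PJ → QP
GA → AR
AR → TD
CG → VE
VE → LJ
AK → WO

Visit order: AK, CG, LF, FN, DU, VU, LV, QW, CH, QS, GA, HF, ZA, PJ, QP, AR, TD, VE, LJ, WO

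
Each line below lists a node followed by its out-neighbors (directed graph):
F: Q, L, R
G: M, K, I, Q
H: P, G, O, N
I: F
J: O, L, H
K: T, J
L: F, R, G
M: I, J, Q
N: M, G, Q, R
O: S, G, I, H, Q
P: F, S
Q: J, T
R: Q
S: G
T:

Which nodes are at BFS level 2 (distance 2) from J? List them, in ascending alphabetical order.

Level 0: J
Level 1: H, L, O
Level 2: F, G, I, N, P, Q, R, S
Level 3: K, M, T

F, G, I, N, P, Q, R, S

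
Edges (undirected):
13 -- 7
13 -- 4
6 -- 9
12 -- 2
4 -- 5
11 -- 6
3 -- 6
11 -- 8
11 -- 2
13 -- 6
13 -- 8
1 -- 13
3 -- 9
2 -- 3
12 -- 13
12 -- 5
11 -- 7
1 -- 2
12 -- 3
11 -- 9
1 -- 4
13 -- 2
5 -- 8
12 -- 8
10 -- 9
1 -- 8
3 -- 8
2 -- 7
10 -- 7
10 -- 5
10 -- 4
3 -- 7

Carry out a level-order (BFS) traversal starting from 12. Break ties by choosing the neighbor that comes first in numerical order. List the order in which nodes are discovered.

12 -> 2 -> 3 -> 5 -> 8 -> 13 -> 1 -> 7 -> 11 -> 6 -> 9 -> 4 -> 10

Visit 12; enqueue 2, 3, 5, 8, 13 → queue [2, 3, 5, 8, 13]
Visit 2; enqueue 1, 7, 11 → queue [3, 5, 8, 13, 1, 7, 11]
Visit 3; enqueue 6, 9 → queue [5, 8, 13, 1, 7, 11, 6, 9]
Visit 5; enqueue 4, 10 → queue [8, 13, 1, 7, 11, 6, 9, 4, 10]
Visit 8 → queue [13, 1, 7, 11, 6, 9, 4, 10]
Visit 13 → queue [1, 7, 11, 6, 9, 4, 10]
Visit 1 → queue [7, 11, 6, 9, 4, 10]
Visit 7 → queue [11, 6, 9, 4, 10]
Visit 11 → queue [6, 9, 4, 10]
Visit 6 → queue [9, 4, 10]
Visit 9 → queue [4, 10]
Visit 4 → queue [10]
Visit 10 → queue []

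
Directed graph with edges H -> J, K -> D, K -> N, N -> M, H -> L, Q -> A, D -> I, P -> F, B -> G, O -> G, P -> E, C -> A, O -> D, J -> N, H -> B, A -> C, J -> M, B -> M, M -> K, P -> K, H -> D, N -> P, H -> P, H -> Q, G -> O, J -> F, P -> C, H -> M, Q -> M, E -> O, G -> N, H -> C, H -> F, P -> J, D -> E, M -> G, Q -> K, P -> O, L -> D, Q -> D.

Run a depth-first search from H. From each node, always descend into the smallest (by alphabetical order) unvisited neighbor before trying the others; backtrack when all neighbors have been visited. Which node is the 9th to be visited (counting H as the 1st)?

O

Visit H
H → B
B → G
G → N
N → M
M → K
K → D
D → E
E → O
D → I
N → P
P → C
C → A
P → F
P → J
H → L
H → Q

Visit order: H, B, G, N, M, K, D, E, O, I, P, C, A, F, J, L, Q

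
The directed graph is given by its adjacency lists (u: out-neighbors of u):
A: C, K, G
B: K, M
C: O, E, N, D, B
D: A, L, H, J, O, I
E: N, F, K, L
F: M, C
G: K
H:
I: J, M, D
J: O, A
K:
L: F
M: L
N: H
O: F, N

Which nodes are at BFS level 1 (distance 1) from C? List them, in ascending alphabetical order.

B, D, E, N, O

Level 0: C
Level 1: B, D, E, N, O
Level 2: A, F, H, I, J, K, L, M
Level 3: G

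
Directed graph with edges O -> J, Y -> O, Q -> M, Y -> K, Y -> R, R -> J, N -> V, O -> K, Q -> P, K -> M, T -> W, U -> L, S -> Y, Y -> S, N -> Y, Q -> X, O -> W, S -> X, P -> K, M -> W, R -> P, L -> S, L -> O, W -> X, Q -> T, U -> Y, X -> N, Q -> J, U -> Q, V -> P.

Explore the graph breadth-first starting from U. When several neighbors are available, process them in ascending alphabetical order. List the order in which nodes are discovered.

Visit U; enqueue L, Q, Y → queue [L, Q, Y]
Visit L; enqueue O, S → queue [Q, Y, O, S]
Visit Q; enqueue J, M, P, T, X → queue [Y, O, S, J, M, P, T, X]
Visit Y; enqueue K, R → queue [O, S, J, M, P, T, X, K, R]
Visit O; enqueue W → queue [S, J, M, P, T, X, K, R, W]
Visit S → queue [J, M, P, T, X, K, R, W]
Visit J → queue [M, P, T, X, K, R, W]
Visit M → queue [P, T, X, K, R, W]
Visit P → queue [T, X, K, R, W]
Visit T → queue [X, K, R, W]
Visit X; enqueue N → queue [K, R, W, N]
Visit K → queue [R, W, N]
Visit R → queue [W, N]
Visit W → queue [N]
Visit N; enqueue V → queue [V]
Visit V → queue []

U L Q Y O S J M P T X K R W N V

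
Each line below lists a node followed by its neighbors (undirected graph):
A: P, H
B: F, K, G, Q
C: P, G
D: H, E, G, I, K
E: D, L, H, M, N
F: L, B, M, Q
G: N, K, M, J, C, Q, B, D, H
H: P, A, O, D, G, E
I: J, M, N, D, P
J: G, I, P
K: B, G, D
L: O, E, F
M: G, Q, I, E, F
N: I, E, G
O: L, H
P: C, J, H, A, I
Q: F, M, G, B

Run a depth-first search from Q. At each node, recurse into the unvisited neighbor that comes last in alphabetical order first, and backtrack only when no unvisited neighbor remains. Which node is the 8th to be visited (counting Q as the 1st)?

Visit Q
Q → M
M → I
I → P
P → J
J → G
G → N
N → E
E → L
L → O
O → H
H → D
D → K
K → B
B → F
H → A
G → C

Visit order: Q, M, I, P, J, G, N, E, L, O, H, D, K, B, F, A, C

E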